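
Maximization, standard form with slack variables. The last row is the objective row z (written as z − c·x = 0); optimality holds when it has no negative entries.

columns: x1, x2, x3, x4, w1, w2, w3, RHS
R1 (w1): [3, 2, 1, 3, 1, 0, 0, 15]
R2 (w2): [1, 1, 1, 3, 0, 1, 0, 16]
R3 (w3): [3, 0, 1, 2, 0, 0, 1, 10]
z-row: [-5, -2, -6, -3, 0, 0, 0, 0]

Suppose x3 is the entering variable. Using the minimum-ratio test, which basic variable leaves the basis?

Column x3 entries and ratios — w1: 15/1 = 15; w2: 16/1 = 16; w3: 10/1 = 10.
Smallest ratio is 10 in the row of w3, so w3 leaves.

w3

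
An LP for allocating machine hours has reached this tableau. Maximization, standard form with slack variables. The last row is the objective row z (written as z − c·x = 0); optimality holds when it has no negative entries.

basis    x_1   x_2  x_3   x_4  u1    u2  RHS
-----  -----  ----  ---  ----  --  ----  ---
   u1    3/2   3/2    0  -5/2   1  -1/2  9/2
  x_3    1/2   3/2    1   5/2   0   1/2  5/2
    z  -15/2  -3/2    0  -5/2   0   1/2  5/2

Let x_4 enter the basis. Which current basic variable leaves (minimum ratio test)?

Column x_4 entries and ratios — u1: -5/2 ≤ 0, skip; x_3: (5/2)/(5/2) = 1.
Smallest ratio is 1 in the row of x_3, so x_3 leaves.

x_3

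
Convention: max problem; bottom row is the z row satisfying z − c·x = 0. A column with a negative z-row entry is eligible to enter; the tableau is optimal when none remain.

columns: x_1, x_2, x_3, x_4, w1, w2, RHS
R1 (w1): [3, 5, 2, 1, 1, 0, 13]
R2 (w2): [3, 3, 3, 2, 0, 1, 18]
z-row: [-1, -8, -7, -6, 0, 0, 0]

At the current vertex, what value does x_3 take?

0

x_3 is not in the basis, so in the current basic feasible solution x_3 = 0.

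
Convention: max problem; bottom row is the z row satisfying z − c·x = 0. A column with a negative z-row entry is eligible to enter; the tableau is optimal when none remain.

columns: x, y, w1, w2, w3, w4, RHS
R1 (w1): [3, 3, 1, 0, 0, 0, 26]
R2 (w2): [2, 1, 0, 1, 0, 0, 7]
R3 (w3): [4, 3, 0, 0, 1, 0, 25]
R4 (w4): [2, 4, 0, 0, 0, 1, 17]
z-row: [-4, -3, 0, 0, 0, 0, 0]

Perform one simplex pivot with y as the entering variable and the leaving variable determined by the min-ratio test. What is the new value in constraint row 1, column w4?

-3/4

Ratio test on column y — row 1: 26/3 = 26/3; row 2: 7/1 = 7; row 3: 25/3 = 25/3; row 4: 17/4 = 17/4. Minimum is 17/4 at row 4 (w4 leaves); pivot element 4.
Divide row 4 by 4; eliminate column y from the other rows.
Row 1 update in column w4: 0 − 3·(1/4) = -3/4.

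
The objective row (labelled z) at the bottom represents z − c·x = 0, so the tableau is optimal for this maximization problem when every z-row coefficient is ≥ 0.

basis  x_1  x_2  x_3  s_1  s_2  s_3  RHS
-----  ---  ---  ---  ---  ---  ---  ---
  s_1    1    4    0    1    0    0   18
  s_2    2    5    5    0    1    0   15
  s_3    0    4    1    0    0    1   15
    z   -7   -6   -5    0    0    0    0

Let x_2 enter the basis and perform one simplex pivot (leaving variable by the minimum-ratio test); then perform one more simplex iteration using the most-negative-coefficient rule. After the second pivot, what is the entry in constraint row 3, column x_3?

Ratio test on column x_2 — row 1: 18/4 = 9/2; row 2: 15/5 = 3; row 3: 15/4 = 15/4. Minimum is 3 at row 2 (s_2 leaves); pivot element 5.
Divide row 2 by 5; eliminate column x_2 from the other rows.
Second iteration: most negative z-row entry is -23/5 in column x_1, so x_1 enters.
Ratio test on column x_1 — row 1: entry -3/5 ≤ 0; row 2: 3/(2/5) = 15/2; row 3: entry -8/5 ≤ 0. Minimum is 15/2 at row 2 (x_2 leaves); pivot element 2/5.
Divide row 2 by 2/5; eliminate column x_1 from the other rows.
After both pivots, the entry at constraint row 3, column x_3 is 1.

1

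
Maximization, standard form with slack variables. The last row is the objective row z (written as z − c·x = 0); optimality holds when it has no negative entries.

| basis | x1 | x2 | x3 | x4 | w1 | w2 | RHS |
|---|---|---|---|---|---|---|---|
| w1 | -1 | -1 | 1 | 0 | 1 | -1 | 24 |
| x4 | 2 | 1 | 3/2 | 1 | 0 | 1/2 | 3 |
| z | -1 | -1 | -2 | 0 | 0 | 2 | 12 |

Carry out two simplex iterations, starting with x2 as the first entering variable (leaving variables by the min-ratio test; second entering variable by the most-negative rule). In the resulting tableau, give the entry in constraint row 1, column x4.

-2/3

Ratio test on column x2 — row 1: entry -1 ≤ 0; row 2: 3/1 = 3. Minimum is 3 at row 2 (x4 leaves); pivot element 1.
Divide row 2 by 1; eliminate column x2 from the other rows.
Second iteration: most negative z-row entry is -1/2 in column x3, so x3 enters.
Ratio test on column x3 — row 1: 27/(5/2) = 54/5; row 2: 3/(3/2) = 2. Minimum is 2 at row 2 (x2 leaves); pivot element 3/2.
Divide row 2 by 3/2; eliminate column x3 from the other rows.
After both pivots, the entry at constraint row 1, column x4 is -2/3.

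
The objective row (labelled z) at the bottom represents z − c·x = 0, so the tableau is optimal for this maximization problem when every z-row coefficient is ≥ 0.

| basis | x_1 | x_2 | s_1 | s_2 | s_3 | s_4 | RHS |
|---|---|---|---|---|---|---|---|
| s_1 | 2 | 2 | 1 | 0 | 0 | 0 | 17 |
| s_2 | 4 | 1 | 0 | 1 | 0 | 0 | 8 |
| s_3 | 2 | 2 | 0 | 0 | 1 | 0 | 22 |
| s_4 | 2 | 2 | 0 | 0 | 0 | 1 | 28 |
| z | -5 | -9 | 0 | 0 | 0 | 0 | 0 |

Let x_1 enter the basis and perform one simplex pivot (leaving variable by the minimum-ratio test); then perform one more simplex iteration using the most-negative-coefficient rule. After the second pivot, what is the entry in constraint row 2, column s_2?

Ratio test on column x_1 — row 1: 17/2 = 17/2; row 2: 8/4 = 2; row 3: 22/2 = 11; row 4: 28/2 = 14. Minimum is 2 at row 2 (s_2 leaves); pivot element 4.
Divide row 2 by 4; eliminate column x_1 from the other rows.
Second iteration: most negative z-row entry is -31/4 in column x_2, so x_2 enters.
Ratio test on column x_2 — row 1: 13/(3/2) = 26/3; row 2: 2/(1/4) = 8; row 3: 18/(3/2) = 12; row 4: 24/(3/2) = 16. Minimum is 8 at row 2 (x_1 leaves); pivot element 1/4.
Divide row 2 by 1/4; eliminate column x_2 from the other rows.
After both pivots, the entry at constraint row 2, column s_2 is 1.

1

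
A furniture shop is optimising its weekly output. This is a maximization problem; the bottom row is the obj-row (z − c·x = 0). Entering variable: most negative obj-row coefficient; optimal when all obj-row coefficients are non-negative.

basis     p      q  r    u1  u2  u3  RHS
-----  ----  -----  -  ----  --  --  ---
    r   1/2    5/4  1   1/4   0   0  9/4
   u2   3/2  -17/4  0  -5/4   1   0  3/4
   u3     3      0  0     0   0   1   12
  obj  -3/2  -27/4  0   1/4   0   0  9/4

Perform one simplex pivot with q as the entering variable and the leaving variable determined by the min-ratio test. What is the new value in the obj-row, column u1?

Ratio test on column q — row 1: (9/4)/(5/4) = 9/5; row 2: entry -17/4 ≤ 0; row 3: entry 0 ≤ 0. Minimum is 9/5 at row 1 (r leaves); pivot element 5/4.
Divide row 1 by 5/4; eliminate column q from the other rows.
obj-row update in column u1: 1/4 − (-27/4)·(1/5) = 8/5.

8/5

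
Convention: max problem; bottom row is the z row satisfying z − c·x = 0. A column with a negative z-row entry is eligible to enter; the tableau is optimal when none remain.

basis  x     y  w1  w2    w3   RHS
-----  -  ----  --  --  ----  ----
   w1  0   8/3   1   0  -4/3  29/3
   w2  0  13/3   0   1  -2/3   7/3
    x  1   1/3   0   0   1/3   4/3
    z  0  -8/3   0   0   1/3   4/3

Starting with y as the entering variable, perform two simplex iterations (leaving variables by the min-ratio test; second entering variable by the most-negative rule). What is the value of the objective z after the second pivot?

3

Ratio test on column y — row 1: (29/3)/(8/3) = 29/8; row 2: (7/3)/(13/3) = 7/13; row 3: (4/3)/(1/3) = 4. Minimum is 7/13 at row 2 (w2 leaves); pivot element 13/3.
Pivot on row 2; the z-row RHS becomes 4/3 − (-8/3)·(7/13) = 36/13.
Next entering variable (most negative z-row entry -1/13): w3.
Ratio test on column w3 — row 1: entry -12/13 ≤ 0; row 2: entry -2/13 ≤ 0; row 3: (15/13)/(5/13) = 3. Minimum is 3 at row 3 (x leaves); pivot element 5/13.
After the second pivot the z-row RHS is 36/13 − (-1/13)·3 = 3.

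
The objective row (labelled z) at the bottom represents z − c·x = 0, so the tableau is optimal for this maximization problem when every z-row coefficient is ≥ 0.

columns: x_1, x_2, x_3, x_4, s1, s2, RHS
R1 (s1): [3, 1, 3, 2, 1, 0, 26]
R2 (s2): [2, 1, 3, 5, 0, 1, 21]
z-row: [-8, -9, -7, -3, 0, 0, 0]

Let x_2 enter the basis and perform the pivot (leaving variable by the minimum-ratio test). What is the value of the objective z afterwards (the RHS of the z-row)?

Ratio test on column x_2 — row 1: 26/1 = 26; row 2: 21/1 = 21. Minimum is 21 at row 2 (s2 leaves); pivot element 1.
Pivot on row 2; the z-row RHS becomes 0 − (-9)·21 = 189.

189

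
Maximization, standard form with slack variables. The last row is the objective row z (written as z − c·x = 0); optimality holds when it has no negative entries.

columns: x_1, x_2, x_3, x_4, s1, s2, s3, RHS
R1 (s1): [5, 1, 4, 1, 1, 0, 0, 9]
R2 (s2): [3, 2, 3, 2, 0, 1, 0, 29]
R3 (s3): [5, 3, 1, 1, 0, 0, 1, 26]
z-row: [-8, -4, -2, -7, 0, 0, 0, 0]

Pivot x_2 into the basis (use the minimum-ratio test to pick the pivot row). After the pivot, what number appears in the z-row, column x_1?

-4/3

Ratio test on column x_2 — row 1: 9/1 = 9; row 2: 29/2 = 29/2; row 3: 26/3 = 26/3. Minimum is 26/3 at row 3 (s3 leaves); pivot element 3.
Divide row 3 by 3; eliminate column x_2 from the other rows.
z-row update in column x_1: -8 − (-4)·(5/3) = -4/3.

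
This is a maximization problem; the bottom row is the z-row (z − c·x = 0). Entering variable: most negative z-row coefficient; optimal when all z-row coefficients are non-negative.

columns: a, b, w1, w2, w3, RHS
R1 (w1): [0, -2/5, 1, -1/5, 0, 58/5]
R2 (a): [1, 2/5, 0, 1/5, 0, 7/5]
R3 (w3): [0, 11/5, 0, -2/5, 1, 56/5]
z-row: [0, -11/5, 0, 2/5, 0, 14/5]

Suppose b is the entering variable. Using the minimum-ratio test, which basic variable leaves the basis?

a

Column b entries and ratios — w1: -2/5 ≤ 0, skip; a: (7/5)/(2/5) = 7/2; w3: (56/5)/(11/5) = 56/11.
Smallest ratio is 7/2 in the row of a, so a leaves.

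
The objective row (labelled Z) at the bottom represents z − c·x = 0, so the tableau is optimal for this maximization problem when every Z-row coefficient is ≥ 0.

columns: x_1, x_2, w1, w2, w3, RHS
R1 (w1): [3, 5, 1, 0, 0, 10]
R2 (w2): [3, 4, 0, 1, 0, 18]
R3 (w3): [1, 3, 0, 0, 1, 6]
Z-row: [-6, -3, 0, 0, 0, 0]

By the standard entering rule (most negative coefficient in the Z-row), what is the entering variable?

x_1

Negative Z-row entries: x_1: -6, x_2: -3.
The most negative is -6 in column x_1, so x_1 enters.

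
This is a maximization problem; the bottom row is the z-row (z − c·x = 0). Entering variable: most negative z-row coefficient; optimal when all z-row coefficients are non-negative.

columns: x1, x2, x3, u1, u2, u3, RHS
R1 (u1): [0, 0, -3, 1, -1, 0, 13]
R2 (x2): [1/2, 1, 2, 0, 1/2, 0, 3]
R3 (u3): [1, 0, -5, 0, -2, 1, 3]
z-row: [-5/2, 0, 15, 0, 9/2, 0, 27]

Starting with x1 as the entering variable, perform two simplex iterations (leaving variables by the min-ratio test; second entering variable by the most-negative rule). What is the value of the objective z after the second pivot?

Ratio test on column x1 — row 1: entry 0 ≤ 0; row 2: 3/(1/2) = 6; row 3: 3/1 = 3. Minimum is 3 at row 3 (u3 leaves); pivot element 1.
Pivot on row 3; the z-row RHS becomes 27 − (-5/2)·3 = 69/2.
Next entering variable (most negative z-row entry -1/2): u2.
Ratio test on column u2 — row 1: entry -1 ≤ 0; row 2: (3/2)/(3/2) = 1; row 3: entry -2 ≤ 0. Minimum is 1 at row 2 (x2 leaves); pivot element 3/2.
After the second pivot the z-row RHS is 69/2 − (-1/2)·1 = 35.

35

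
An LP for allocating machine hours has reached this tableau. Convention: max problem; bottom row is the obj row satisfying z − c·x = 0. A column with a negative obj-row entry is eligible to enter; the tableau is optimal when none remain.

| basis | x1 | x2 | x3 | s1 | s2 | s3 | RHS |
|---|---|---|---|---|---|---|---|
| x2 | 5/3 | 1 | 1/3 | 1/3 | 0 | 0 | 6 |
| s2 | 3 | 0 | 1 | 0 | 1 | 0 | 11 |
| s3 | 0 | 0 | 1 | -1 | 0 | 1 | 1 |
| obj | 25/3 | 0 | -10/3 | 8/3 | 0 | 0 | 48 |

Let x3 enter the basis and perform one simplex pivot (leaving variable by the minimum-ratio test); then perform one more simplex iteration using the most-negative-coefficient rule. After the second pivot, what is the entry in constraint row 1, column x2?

3/2

Ratio test on column x3 — row 1: 6/(1/3) = 18; row 2: 11/1 = 11; row 3: 1/1 = 1. Minimum is 1 at row 3 (s3 leaves); pivot element 1.
Divide row 3 by 1; eliminate column x3 from the other rows.
Second iteration: most negative obj-row entry is -2/3 in column s1, so s1 enters.
Ratio test on column s1 — row 1: (17/3)/(2/3) = 17/2; row 2: 10/1 = 10; row 3: entry -1 ≤ 0. Minimum is 17/2 at row 1 (x2 leaves); pivot element 2/3.
Divide row 1 by 2/3; eliminate column s1 from the other rows.
After both pivots, the entry at constraint row 1, column x2 is 3/2.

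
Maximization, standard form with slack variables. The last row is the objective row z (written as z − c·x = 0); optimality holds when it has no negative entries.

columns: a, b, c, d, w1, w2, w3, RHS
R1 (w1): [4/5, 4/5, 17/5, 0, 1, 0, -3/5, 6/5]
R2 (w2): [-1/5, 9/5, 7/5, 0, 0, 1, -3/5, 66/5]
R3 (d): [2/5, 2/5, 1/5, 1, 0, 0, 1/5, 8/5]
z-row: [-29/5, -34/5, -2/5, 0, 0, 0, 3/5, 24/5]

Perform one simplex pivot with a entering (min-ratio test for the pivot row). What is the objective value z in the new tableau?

27/2

Ratio test on column a — row 1: (6/5)/(4/5) = 3/2; row 2: entry -1/5 ≤ 0; row 3: (8/5)/(2/5) = 4. Minimum is 3/2 at row 1 (w1 leaves); pivot element 4/5.
Pivot on row 1; the z-row RHS becomes 24/5 − (-29/5)·(3/2) = 27/2.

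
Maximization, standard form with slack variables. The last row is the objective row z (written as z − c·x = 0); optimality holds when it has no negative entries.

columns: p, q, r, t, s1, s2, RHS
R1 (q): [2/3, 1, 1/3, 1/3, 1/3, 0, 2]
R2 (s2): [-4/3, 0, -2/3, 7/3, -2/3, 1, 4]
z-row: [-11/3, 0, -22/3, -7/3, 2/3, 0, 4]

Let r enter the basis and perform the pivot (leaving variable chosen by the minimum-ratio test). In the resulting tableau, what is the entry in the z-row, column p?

Ratio test on column r — row 1: 2/(1/3) = 6; row 2: entry -2/3 ≤ 0. Minimum is 6 at row 1 (q leaves); pivot element 1/3.
Divide row 1 by 1/3; eliminate column r from the other rows.
z-row update in column p: -11/3 − (-22/3)·2 = 11.

11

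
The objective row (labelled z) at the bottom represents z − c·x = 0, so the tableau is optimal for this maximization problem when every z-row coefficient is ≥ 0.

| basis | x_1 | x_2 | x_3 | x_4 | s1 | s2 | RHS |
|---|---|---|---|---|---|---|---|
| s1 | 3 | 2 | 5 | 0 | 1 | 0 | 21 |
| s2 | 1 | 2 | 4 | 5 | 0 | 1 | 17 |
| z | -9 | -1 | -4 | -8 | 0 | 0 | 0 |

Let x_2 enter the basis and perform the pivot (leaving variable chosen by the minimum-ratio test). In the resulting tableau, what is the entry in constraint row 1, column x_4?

-5

Ratio test on column x_2 — row 1: 21/2 = 21/2; row 2: 17/2 = 17/2. Minimum is 17/2 at row 2 (s2 leaves); pivot element 2.
Divide row 2 by 2; eliminate column x_2 from the other rows.
Row 1 update in column x_4: 0 − 2·(5/2) = -5.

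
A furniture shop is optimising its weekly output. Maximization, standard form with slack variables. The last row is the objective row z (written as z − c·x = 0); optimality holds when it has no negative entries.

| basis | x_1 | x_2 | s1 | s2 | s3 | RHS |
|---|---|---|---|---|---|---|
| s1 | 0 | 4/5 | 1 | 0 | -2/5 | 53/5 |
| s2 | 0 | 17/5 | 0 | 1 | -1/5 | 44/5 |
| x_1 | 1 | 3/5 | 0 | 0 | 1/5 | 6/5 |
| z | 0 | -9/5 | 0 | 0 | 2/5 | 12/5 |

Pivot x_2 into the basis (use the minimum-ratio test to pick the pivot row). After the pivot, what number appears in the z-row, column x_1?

3

Ratio test on column x_2 — row 1: (53/5)/(4/5) = 53/4; row 2: (44/5)/(17/5) = 44/17; row 3: (6/5)/(3/5) = 2. Minimum is 2 at row 3 (x_1 leaves); pivot element 3/5.
Divide row 3 by 3/5; eliminate column x_2 from the other rows.
z-row update in column x_1: 0 − (-9/5)·(5/3) = 3.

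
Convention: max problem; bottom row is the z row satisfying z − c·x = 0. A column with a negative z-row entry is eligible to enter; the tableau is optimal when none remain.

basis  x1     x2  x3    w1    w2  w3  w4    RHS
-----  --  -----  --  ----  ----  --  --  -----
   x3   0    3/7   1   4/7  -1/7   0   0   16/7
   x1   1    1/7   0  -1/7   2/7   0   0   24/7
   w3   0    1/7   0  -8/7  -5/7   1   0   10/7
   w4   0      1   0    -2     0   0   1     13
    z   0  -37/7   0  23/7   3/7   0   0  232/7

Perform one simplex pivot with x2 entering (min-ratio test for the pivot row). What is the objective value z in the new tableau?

184/3

Ratio test on column x2 — row 1: (16/7)/(3/7) = 16/3; row 2: (24/7)/(1/7) = 24; row 3: (10/7)/(1/7) = 10; row 4: 13/1 = 13. Minimum is 16/3 at row 1 (x3 leaves); pivot element 3/7.
Pivot on row 1; the z-row RHS becomes 232/7 − (-37/7)·(16/3) = 184/3.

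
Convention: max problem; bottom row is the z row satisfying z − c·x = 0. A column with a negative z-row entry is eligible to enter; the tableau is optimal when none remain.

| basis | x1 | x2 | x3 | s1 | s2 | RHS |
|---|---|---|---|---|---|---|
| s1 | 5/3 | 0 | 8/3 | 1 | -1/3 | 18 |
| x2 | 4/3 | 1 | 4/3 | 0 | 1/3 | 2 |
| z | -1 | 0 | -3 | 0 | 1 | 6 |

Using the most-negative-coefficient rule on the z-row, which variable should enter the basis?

Negative z-row entries: x1: -1, x3: -3.
The most negative is -3 in column x3, so x3 enters.

x3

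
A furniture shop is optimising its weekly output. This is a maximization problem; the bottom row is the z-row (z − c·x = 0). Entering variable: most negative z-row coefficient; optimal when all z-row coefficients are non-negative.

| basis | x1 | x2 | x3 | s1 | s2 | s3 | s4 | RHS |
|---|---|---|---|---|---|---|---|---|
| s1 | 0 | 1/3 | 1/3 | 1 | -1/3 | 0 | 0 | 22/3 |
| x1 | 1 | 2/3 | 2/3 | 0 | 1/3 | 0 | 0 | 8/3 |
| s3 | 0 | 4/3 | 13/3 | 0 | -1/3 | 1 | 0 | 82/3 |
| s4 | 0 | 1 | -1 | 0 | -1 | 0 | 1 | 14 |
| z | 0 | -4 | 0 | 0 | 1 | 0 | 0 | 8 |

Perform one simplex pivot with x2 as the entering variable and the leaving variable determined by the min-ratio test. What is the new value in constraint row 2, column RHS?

Ratio test on column x2 — row 1: (22/3)/(1/3) = 22; row 2: (8/3)/(2/3) = 4; row 3: (82/3)/(4/3) = 41/2; row 4: 14/1 = 14. Minimum is 4 at row 2 (x1 leaves); pivot element 2/3.
Divide row 2 by 2/3; eliminate column x2 from the other rows.
In the new row 2, the RHS entry is the old entry divided by the pivot: (8/3)/(2/3) = 4.

4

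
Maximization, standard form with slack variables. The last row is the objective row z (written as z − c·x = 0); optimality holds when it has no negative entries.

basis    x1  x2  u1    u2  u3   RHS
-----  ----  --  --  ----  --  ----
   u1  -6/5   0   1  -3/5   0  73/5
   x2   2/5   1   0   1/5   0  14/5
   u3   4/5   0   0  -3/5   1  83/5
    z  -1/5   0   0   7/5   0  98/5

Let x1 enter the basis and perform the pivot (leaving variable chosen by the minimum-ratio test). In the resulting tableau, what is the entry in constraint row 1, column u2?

Ratio test on column x1 — row 1: entry -6/5 ≤ 0; row 2: (14/5)/(2/5) = 7; row 3: (83/5)/(4/5) = 83/4. Minimum is 7 at row 2 (x2 leaves); pivot element 2/5.
Divide row 2 by 2/5; eliminate column x1 from the other rows.
Row 1 update in column u2: -3/5 − (-6/5)·(1/2) = 0.

0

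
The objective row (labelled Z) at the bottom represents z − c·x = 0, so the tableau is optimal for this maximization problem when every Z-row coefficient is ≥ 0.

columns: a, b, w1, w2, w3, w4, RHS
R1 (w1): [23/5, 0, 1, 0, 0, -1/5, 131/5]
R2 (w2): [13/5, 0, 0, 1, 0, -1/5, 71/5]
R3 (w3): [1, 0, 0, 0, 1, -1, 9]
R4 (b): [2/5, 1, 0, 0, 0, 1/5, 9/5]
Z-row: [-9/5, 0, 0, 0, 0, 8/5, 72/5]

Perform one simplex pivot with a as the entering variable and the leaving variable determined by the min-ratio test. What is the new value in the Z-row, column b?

Ratio test on column a — row 1: (131/5)/(23/5) = 131/23; row 2: (71/5)/(13/5) = 71/13; row 3: 9/1 = 9; row 4: (9/5)/(2/5) = 9/2. Minimum is 9/2 at row 4 (b leaves); pivot element 2/5.
Divide row 4 by 2/5; eliminate column a from the other rows.
Z-row update in column b: 0 − (-9/5)·(5/2) = 9/2.

9/2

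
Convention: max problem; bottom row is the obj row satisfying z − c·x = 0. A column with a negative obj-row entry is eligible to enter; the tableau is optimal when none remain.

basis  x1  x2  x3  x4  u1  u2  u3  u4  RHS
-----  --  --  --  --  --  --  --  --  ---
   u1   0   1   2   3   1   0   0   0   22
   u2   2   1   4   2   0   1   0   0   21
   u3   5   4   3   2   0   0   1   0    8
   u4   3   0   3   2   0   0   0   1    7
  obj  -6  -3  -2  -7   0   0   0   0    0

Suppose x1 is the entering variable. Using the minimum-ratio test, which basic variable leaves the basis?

Column x1 entries and ratios — u1: 0 ≤ 0, skip; u2: 21/2 = 21/2; u3: 8/5 = 8/5; u4: 7/3 = 7/3.
Smallest ratio is 8/5 in the row of u3, so u3 leaves.

u3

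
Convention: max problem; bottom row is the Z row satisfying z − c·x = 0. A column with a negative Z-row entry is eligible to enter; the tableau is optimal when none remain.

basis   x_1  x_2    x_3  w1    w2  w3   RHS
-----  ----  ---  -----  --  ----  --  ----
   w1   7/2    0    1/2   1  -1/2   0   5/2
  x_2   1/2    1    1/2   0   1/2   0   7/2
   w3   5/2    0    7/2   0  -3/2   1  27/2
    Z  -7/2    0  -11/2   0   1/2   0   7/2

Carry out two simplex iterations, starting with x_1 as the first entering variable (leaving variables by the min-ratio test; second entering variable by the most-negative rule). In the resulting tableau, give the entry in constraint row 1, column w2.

Ratio test on column x_1 — row 1: (5/2)/(7/2) = 5/7; row 2: (7/2)/(1/2) = 7; row 3: (27/2)/(5/2) = 27/5. Minimum is 5/7 at row 1 (w1 leaves); pivot element 7/2.
Divide row 1 by 7/2; eliminate column x_1 from the other rows.
Second iteration: most negative Z-row entry is -5 in column x_3, so x_3 enters.
Ratio test on column x_3 — row 1: (5/7)/(1/7) = 5; row 2: (22/7)/(3/7) = 22/3; row 3: (82/7)/(22/7) = 41/11. Minimum is 41/11 at row 3 (w3 leaves); pivot element 22/7.
Divide row 3 by 22/7; eliminate column x_3 from the other rows.
After both pivots, the entry at constraint row 1, column w2 is -1/11.

-1/11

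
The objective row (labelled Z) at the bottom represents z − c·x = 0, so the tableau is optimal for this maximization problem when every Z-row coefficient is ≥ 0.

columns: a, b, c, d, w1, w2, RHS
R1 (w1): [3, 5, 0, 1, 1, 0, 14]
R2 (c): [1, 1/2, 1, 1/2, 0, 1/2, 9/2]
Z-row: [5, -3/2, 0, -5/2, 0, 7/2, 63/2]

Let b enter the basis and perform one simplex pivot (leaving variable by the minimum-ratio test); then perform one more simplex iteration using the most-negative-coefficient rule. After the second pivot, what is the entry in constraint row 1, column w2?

-1/4

Ratio test on column b — row 1: 14/5 = 14/5; row 2: (9/2)/(1/2) = 9. Minimum is 14/5 at row 1 (w1 leaves); pivot element 5.
Divide row 1 by 5; eliminate column b from the other rows.
Second iteration: most negative Z-row entry is -11/5 in column d, so d enters.
Ratio test on column d — row 1: (14/5)/(1/5) = 14; row 2: (31/10)/(2/5) = 31/4. Minimum is 31/4 at row 2 (c leaves); pivot element 2/5.
Divide row 2 by 2/5; eliminate column d from the other rows.
After both pivots, the entry at constraint row 1, column w2 is -1/4.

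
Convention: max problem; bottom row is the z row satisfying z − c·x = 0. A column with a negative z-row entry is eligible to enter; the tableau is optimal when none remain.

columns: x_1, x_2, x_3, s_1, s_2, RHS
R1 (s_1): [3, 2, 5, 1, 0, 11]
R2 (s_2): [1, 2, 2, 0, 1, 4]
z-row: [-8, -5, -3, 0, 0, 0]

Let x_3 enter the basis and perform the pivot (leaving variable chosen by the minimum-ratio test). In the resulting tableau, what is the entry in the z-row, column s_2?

3/2

Ratio test on column x_3 — row 1: 11/5 = 11/5; row 2: 4/2 = 2. Minimum is 2 at row 2 (s_2 leaves); pivot element 2.
Divide row 2 by 2; eliminate column x_3 from the other rows.
z-row update in column s_2: 0 − (-3)·(1/2) = 3/2.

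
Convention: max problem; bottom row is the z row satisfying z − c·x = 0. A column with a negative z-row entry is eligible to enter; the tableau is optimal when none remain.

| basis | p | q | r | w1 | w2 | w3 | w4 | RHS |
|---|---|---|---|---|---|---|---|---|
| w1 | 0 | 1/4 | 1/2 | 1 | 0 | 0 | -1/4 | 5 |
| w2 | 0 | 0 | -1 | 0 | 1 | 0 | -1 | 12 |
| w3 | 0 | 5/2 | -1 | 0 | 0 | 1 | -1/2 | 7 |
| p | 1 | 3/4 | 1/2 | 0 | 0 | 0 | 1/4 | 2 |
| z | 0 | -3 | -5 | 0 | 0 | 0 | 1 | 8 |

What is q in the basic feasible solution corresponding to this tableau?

0

q is not in the basis, so in the current basic feasible solution q = 0.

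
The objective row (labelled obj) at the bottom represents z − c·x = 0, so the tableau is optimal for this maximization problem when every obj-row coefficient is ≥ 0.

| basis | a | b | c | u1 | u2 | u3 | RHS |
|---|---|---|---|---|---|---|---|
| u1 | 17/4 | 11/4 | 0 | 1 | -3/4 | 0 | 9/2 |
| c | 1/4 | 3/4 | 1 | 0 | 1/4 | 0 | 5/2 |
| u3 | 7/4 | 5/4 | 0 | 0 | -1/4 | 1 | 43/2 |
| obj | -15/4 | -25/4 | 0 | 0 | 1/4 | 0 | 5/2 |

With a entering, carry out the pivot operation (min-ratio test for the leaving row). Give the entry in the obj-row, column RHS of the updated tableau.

Ratio test on column a — row 1: (9/2)/(17/4) = 18/17; row 2: (5/2)/(1/4) = 10; row 3: (43/2)/(7/4) = 86/7. Minimum is 18/17 at row 1 (u1 leaves); pivot element 17/4.
Divide row 1 by 17/4; eliminate column a from the other rows.
obj-row update in column RHS: 5/2 − (-15/4)·(18/17) = 110/17.

110/17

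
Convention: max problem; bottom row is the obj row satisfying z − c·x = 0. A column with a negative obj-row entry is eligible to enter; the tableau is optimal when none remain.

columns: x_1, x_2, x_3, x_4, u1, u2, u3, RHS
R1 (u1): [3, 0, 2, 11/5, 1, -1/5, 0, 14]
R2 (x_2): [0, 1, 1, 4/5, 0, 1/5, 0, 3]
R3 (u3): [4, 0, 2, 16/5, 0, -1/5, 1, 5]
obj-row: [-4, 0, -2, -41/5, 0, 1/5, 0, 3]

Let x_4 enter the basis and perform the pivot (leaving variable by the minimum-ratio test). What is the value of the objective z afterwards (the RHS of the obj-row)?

Ratio test on column x_4 — row 1: 14/(11/5) = 70/11; row 2: 3/(4/5) = 15/4; row 3: 5/(16/5) = 25/16. Minimum is 25/16 at row 3 (u3 leaves); pivot element 16/5.
Pivot on row 3; the obj-row RHS becomes 3 − (-41/5)·(25/16) = 253/16.

253/16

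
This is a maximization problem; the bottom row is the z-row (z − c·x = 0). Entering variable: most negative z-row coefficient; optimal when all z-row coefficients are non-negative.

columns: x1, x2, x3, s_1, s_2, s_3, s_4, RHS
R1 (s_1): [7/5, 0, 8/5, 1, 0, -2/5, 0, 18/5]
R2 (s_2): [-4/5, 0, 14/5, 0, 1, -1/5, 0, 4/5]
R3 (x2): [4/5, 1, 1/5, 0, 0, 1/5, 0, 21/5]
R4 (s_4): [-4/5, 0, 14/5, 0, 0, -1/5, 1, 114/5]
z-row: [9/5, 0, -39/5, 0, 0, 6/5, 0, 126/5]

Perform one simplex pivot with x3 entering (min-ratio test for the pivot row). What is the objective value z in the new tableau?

192/7

Ratio test on column x3 — row 1: (18/5)/(8/5) = 9/4; row 2: (4/5)/(14/5) = 2/7; row 3: (21/5)/(1/5) = 21; row 4: (114/5)/(14/5) = 57/7. Minimum is 2/7 at row 2 (s_2 leaves); pivot element 14/5.
Pivot on row 2; the z-row RHS becomes 126/5 − (-39/5)·(2/7) = 192/7.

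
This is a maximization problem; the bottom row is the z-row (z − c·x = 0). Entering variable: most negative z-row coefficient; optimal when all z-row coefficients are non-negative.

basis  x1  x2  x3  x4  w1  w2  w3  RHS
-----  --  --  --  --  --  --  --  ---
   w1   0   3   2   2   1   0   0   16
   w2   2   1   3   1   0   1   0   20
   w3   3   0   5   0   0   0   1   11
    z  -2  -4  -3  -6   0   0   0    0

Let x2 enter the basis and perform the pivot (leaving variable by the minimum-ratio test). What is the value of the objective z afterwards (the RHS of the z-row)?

64/3

Ratio test on column x2 — row 1: 16/3 = 16/3; row 2: 20/1 = 20; row 3: entry 0 ≤ 0. Minimum is 16/3 at row 1 (w1 leaves); pivot element 3.
Pivot on row 1; the z-row RHS becomes 0 − (-4)·(16/3) = 64/3.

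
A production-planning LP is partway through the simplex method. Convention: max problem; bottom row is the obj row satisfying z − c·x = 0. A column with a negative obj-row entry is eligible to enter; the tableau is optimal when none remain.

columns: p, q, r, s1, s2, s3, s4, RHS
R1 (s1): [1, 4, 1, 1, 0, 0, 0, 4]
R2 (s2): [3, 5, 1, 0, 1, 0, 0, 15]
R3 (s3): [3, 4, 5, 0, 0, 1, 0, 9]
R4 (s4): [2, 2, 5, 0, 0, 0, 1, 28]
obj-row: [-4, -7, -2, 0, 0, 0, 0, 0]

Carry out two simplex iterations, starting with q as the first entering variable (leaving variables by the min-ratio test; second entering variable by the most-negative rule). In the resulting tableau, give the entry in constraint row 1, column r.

Ratio test on column q — row 1: 4/4 = 1; row 2: 15/5 = 3; row 3: 9/4 = 9/4; row 4: 28/2 = 14. Minimum is 1 at row 1 (s1 leaves); pivot element 4.
Divide row 1 by 4; eliminate column q from the other rows.
Second iteration: most negative obj-row entry is -9/4 in column p, so p enters.
Ratio test on column p — row 1: 1/(1/4) = 4; row 2: 10/(7/4) = 40/7; row 3: 5/2 = 5/2; row 4: 26/(3/2) = 52/3. Minimum is 5/2 at row 3 (s3 leaves); pivot element 2.
Divide row 3 by 2; eliminate column p from the other rows.
After both pivots, the entry at constraint row 1, column r is -1/4.

-1/4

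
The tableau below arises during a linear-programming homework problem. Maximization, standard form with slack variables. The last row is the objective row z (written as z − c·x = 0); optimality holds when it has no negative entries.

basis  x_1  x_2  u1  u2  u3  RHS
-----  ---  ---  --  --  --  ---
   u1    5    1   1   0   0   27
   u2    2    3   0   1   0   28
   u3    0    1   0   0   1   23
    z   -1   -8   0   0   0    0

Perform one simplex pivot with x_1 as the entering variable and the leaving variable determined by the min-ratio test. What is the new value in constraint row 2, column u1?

-2/5

Ratio test on column x_1 — row 1: 27/5 = 27/5; row 2: 28/2 = 14; row 3: entry 0 ≤ 0. Minimum is 27/5 at row 1 (u1 leaves); pivot element 5.
Divide row 1 by 5; eliminate column x_1 from the other rows.
Row 2 update in column u1: 0 − 2·(1/5) = -2/5.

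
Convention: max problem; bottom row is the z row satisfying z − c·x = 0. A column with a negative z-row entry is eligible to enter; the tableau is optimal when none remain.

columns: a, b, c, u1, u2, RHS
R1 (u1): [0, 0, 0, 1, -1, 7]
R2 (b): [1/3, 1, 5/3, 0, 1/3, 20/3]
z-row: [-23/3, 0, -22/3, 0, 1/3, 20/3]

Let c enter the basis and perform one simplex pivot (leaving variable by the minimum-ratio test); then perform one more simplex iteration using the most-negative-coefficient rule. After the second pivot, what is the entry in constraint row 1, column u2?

Ratio test on column c — row 1: entry 0 ≤ 0; row 2: (20/3)/(5/3) = 4. Minimum is 4 at row 2 (b leaves); pivot element 5/3.
Divide row 2 by 5/3; eliminate column c from the other rows.
Second iteration: most negative z-row entry is -31/5 in column a, so a enters.
Ratio test on column a — row 1: entry 0 ≤ 0; row 2: 4/(1/5) = 20. Minimum is 20 at row 2 (c leaves); pivot element 1/5.
Divide row 2 by 1/5; eliminate column a from the other rows.
After both pivots, the entry at constraint row 1, column u2 is -1.

-1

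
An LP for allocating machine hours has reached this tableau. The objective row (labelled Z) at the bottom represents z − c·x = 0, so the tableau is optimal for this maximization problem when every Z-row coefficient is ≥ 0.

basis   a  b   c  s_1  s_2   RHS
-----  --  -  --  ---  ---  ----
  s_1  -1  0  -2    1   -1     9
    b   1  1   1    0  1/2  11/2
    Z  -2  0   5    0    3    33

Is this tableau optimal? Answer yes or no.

no

The Z-row has a negative entry -2 in column a, so it is not optimal.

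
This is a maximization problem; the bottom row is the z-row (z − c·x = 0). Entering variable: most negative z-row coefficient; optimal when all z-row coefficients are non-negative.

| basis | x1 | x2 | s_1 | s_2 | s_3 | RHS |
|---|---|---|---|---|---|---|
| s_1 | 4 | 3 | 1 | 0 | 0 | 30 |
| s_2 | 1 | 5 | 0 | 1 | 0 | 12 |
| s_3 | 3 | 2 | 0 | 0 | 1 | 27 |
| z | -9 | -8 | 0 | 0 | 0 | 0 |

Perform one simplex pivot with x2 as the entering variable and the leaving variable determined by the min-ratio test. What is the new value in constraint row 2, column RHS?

Ratio test on column x2 — row 1: 30/3 = 10; row 2: 12/5 = 12/5; row 3: 27/2 = 27/2. Minimum is 12/5 at row 2 (s_2 leaves); pivot element 5.
Divide row 2 by 5; eliminate column x2 from the other rows.
In the new row 2, the RHS entry is the old entry divided by the pivot: 12/5 = 12/5.

12/5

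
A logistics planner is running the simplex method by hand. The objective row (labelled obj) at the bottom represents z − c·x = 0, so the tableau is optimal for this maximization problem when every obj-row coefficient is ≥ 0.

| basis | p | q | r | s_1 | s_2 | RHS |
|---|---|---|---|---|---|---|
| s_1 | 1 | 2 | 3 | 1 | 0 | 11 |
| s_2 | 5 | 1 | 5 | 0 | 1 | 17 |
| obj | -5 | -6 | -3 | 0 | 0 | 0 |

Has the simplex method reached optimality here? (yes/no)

The obj-row has a negative entry -6 in column q, so it is not optimal.

no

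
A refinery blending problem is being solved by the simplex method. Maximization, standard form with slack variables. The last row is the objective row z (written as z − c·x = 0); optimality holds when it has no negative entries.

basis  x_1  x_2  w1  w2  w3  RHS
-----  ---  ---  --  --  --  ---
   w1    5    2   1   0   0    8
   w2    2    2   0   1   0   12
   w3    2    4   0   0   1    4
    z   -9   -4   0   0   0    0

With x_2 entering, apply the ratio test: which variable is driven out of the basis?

Column x_2 entries and ratios — w1: 8/2 = 4; w2: 12/2 = 6; w3: 4/4 = 1.
Smallest ratio is 1 in the row of w3, so w3 leaves.

w3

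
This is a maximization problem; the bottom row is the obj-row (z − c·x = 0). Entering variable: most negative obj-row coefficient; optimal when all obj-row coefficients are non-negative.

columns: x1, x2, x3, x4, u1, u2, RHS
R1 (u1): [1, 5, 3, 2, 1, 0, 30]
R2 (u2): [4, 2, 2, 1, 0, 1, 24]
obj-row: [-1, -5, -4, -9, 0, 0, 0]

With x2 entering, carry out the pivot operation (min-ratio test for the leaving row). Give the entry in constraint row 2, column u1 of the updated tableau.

-2/5

Ratio test on column x2 — row 1: 30/5 = 6; row 2: 24/2 = 12. Minimum is 6 at row 1 (u1 leaves); pivot element 5.
Divide row 1 by 5; eliminate column x2 from the other rows.
Row 2 update in column u1: 0 − 2·(1/5) = -2/5.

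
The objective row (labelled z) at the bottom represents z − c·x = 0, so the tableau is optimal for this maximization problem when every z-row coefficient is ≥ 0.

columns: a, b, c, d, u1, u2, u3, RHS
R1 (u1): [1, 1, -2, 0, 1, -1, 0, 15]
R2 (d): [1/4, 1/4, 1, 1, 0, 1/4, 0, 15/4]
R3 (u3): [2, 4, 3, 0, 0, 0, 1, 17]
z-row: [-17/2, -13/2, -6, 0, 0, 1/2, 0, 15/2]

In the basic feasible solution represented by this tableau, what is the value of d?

d is basic (row 2); its value is the RHS of that row, 15/4.

15/4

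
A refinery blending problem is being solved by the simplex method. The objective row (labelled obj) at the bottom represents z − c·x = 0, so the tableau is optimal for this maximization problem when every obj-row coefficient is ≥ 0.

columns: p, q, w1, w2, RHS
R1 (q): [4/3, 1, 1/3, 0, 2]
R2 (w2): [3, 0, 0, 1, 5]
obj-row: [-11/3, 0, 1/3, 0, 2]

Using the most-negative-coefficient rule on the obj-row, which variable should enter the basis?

p

Negative obj-row entries: p: -11/3.
The most negative is -11/3 in column p, so p enters.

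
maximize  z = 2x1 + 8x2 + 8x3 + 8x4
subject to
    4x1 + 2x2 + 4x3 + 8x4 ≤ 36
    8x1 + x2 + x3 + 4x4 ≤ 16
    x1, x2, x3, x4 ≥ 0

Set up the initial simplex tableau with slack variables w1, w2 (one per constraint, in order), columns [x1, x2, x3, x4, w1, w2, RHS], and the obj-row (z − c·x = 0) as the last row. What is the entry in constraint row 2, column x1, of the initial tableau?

Constraint 2 has coefficient 8 on x1.

8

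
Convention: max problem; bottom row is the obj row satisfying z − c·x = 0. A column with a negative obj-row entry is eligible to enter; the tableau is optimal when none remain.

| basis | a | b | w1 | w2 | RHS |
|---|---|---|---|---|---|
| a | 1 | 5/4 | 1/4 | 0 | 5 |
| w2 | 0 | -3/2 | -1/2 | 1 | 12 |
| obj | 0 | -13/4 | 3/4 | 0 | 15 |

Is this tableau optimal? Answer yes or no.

The obj-row has a negative entry -13/4 in column b, so it is not optimal.

no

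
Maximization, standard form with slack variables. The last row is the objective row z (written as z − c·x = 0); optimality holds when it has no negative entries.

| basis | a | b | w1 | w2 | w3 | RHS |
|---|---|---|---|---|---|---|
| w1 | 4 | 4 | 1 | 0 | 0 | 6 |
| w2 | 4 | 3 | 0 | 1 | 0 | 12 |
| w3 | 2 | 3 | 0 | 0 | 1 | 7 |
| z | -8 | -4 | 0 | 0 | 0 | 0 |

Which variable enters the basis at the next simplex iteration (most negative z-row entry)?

Negative z-row entries: a: -8, b: -4.
The most negative is -8 in column a, so a enters.

a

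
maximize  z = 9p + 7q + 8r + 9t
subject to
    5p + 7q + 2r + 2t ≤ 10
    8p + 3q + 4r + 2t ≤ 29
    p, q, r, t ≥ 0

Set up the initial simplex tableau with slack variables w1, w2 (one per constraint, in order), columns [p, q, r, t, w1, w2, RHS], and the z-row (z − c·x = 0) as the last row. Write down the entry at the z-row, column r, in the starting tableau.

The z-row carries the negated objective coefficients: the r entry is -8.

-8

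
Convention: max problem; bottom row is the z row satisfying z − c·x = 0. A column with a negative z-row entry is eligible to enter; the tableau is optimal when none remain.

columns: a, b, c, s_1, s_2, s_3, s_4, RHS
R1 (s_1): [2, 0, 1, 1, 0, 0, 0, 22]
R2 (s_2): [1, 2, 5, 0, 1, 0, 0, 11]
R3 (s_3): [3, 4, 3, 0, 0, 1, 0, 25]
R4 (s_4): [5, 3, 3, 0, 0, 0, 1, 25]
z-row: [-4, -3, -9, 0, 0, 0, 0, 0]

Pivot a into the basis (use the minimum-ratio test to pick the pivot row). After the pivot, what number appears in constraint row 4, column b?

3/5

Ratio test on column a — row 1: 22/2 = 11; row 2: 11/1 = 11; row 3: 25/3 = 25/3; row 4: 25/5 = 5. Minimum is 5 at row 4 (s_4 leaves); pivot element 5.
Divide row 4 by 5; eliminate column a from the other rows.
In the new row 4, the b entry is the old entry divided by the pivot: 3/5 = 3/5.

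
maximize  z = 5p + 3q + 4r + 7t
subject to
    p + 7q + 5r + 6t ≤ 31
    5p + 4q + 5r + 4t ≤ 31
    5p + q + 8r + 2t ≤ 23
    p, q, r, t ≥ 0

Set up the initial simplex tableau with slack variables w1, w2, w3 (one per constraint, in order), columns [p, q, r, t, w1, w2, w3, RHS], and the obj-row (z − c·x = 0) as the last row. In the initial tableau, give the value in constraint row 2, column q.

4

Constraint 2 has coefficient 4 on q.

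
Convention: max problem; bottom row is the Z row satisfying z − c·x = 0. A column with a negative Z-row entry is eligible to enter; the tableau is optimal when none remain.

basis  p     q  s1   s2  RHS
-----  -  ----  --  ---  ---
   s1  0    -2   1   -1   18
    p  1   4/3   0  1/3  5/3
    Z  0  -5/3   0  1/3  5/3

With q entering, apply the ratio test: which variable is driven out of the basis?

Column q entries and ratios — s1: -2 ≤ 0, skip; p: (5/3)/(4/3) = 5/4.
Smallest ratio is 5/4 in the row of p, so p leaves.

p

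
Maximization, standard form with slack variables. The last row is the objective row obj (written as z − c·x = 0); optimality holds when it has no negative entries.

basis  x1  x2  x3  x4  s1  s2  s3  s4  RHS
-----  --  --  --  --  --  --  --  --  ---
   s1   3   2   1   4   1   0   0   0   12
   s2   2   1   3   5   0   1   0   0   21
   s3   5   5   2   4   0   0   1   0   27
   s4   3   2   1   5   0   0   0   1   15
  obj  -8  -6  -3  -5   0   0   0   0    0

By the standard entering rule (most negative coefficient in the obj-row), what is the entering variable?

x1

Negative obj-row entries: x1: -8, x2: -6, x3: -3, x4: -5.
The most negative is -8 in column x1, so x1 enters.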